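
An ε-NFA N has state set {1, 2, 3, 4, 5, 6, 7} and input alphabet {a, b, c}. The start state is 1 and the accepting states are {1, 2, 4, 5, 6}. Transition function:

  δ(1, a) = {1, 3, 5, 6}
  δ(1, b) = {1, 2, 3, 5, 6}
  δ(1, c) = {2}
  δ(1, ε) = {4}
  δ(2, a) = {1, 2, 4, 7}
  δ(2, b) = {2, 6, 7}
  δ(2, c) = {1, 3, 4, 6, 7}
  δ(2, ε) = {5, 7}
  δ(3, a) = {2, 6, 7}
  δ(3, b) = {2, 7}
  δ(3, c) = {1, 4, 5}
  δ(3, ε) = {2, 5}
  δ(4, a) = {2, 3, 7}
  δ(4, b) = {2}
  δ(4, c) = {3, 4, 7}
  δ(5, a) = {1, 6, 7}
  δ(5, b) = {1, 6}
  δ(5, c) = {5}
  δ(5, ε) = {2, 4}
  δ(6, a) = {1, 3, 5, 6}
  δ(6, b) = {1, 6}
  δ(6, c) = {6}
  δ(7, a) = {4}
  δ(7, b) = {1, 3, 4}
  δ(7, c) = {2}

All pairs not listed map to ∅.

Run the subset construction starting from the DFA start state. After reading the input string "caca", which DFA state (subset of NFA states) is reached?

Start: {1, 4}.
δ(1,c) = {2}; δ(4,c) = {3, 4, 7}.
Union: {2, 3, 4, 7}.
ε-closure gives {2, 3, 4, 5, 7}.
After c: {2, 3, 4, 5, 7}.
δ(2,a) = {1, 2, 4, 7}; δ(3,a) = {2, 6, 7}; δ(4,a) = {2, 3, 7}; δ(5,a) = {1, 6, 7}; δ(7,a) = {4}.
Union: {1, 2, 3, 4, 6, 7}.
ε-closure gives {1, 2, 3, 4, 5, 6, 7}.
After a: {1, 2, 3, 4, 5, 6, 7}.
δ(1,c) = {2}; δ(2,c) = {1, 3, 4, 6, 7}; δ(3,c) = {1, 4, 5}; δ(4,c) = {3, 4, 7}; δ(5,c) = {5}; δ(6,c) = {6}; δ(7,c) = {2}.
Union: {1, 2, 3, 4, 5, 6, 7}.
After c: {1, 2, 3, 4, 5, 6, 7}.
δ(1,a) = {1, 3, 5, 6}; δ(2,a) = {1, 2, 4, 7}; δ(3,a) = {2, 6, 7}; δ(4,a) = {2, 3, 7}; δ(5,a) = {1, 6, 7}; δ(6,a) = {1, 3, 5, 6}; δ(7,a) = {4}.
Union: {1, 2, 3, 4, 5, 6, 7}.
After a: {1, 2, 3, 4, 5, 6, 7}.

{1, 2, 3, 4, 5, 6, 7}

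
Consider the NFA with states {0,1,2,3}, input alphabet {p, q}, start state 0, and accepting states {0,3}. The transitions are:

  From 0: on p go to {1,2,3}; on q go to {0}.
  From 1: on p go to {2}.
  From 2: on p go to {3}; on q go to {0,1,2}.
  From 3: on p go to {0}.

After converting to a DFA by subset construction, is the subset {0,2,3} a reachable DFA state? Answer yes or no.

yes

Start state of the DFA: {0}.
{0} --p--> {1,2,3}  [new]
{0} --q--> {0}  [seen]
{1,2,3} --p--> {0,2,3}  [new]
{1,2,3} --q--> {0,1,2}  [new]
{0,2,3} --p--> {0,1,2,3}  [new]
{0,2,3} --q--> {0,1,2}  [seen]
{0,1,2} --p--> {1,2,3}  [seen]
{0,1,2} --q--> {0,1,2}  [seen]
{0,1,2,3} --p--> {0,1,2,3}  [seen]
{0,1,2,3} --q--> {0,1,2}  [seen]
Reachable DFA states: {0}, {1,2,3}, {0,2,3}, {0,1,2}, {0,1,2,3}.
{0,2,3} is among them.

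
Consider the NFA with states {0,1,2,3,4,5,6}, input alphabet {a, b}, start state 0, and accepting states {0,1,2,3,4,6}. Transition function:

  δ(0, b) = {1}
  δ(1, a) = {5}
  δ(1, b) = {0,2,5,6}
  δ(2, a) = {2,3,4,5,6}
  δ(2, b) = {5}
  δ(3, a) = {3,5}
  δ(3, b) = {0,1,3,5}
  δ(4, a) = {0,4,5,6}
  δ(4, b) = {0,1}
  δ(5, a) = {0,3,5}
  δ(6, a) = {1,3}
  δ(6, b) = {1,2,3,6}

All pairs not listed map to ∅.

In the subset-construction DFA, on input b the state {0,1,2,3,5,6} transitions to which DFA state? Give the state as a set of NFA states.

δ(0,b) = {1}; δ(1,b) = {0,2,5,6}; δ(2,b) = {5}; δ(3,b) = {0,1,3,5}; δ(5,b) = ∅; δ(6,b) = {1,2,3,6}.
Union: {0,1,2,3,5,6}.

{0,1,2,3,5,6}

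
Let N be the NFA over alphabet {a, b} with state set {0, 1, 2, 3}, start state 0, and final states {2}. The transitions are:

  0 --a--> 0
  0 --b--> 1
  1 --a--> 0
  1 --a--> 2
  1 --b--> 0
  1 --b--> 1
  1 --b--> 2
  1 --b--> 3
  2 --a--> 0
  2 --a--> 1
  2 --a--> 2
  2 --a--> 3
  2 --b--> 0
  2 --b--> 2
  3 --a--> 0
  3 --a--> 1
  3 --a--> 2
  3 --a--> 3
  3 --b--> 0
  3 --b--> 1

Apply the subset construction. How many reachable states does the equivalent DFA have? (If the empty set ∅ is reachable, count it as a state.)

5

Start state of the DFA: {0}.
{0} --a--> {0}  [seen]
{0} --b--> {1}  [new]
{1} --a--> {0, 2}  [new]
{1} --b--> {0, 1, 2, 3}  [new]
{0, 2} --a--> {0, 1, 2, 3}  [seen]
{0, 2} --b--> {0, 1, 2}  [new]
{0, 1, 2, 3} --a--> {0, 1, 2, 3}  [seen]
{0, 1, 2, 3} --b--> {0, 1, 2, 3}  [seen]
{0, 1, 2} --a--> {0, 1, 2, 3}  [seen]
{0, 1, 2} --b--> {0, 1, 2, 3}  [seen]
Reachable DFA states: {0}, {1}, {0, 2}, {0, 1, 2, 3}, {0, 1, 2}.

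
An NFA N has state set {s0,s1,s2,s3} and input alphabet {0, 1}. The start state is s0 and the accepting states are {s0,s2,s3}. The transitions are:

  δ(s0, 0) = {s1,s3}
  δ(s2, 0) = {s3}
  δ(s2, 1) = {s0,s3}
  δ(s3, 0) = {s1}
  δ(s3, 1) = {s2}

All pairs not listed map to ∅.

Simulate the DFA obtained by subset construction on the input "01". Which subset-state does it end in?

{s2}

Start: {s0}.
δ(s0,0) = {s1,s3}.
Union: {s1,s3}.
After 0: {s1,s3}.
δ(s1,1) = ∅; δ(s3,1) = {s2}.
Union: {s2}.
After 1: {s2}.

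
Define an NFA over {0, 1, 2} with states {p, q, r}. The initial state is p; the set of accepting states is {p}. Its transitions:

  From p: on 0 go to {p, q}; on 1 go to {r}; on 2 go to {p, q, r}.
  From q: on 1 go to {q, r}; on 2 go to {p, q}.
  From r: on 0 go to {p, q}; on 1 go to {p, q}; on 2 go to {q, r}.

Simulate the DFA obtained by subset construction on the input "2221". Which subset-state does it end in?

Start: {p}.
δ(p,2) = {p, q, r}.
Union: {p, q, r}.
After 2: {p, q, r}.
δ(p,2) = {p, q, r}; δ(q,2) = {p, q}; δ(r,2) = {q, r}.
Union: {p, q, r}.
After 2: {p, q, r}.
δ(p,2) = {p, q, r}; δ(q,2) = {p, q}; δ(r,2) = {q, r}.
Union: {p, q, r}.
After 2: {p, q, r}.
δ(p,1) = {r}; δ(q,1) = {q, r}; δ(r,1) = {p, q}.
Union: {p, q, r}.
After 1: {p, q, r}.

{p, q, r}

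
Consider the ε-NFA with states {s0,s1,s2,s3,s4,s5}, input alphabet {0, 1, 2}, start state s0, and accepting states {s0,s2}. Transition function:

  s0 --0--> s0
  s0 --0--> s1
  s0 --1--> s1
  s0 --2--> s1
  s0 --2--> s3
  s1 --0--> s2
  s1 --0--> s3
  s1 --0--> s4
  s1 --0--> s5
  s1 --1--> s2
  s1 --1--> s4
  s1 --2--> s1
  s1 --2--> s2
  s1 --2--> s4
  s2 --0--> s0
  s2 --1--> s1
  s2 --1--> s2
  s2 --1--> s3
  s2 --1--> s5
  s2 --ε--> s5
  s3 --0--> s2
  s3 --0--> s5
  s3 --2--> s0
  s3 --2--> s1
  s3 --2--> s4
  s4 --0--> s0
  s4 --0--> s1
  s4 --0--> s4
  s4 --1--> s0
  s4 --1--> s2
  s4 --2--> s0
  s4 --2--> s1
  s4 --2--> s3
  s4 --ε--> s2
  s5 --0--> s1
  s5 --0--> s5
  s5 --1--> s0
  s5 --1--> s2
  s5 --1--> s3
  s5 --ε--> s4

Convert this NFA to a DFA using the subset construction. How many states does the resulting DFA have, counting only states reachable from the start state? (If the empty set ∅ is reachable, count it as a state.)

Start state of the DFA: {s0} (ε-closure of the NFA start).
{s0} --0--> {s0,s1}  [new]
{s0} --1--> {s1}  [new]
{s0} --2--> {s1,s3}  [new]
{s0,s1} --0--> {s0,s1,s2,s3,s4,s5}  [new]
{s0,s1} --1--> {s1,s2,s4,s5}  [new]
{s0,s1} --2--> {s1,s2,s3,s4,s5}  [new]
{s1} --0--> {s2,s3,s4,s5}  [new]
{s1} --1--> {s2,s4,s5}  [new]
{s1} --2--> {s1,s2,s4,s5}  [seen]
{s1,s3} --0--> {s2,s3,s4,s5}  [seen]
{s1,s3} --1--> {s2,s4,s5}  [seen]
{s1,s3} --2--> {s0,s1,s2,s4,s5}  [new]
{s0,s1,s2,s3,s4,s5} --0--> {s0,s1,s2,s3,s4,s5}  [seen]
{s0,s1,s2,s3,s4,s5} --1--> {s0,s1,s2,s3,s4,s5}  [seen]
{s0,s1,s2,s3,s4,s5} --2--> {s0,s1,s2,s3,s4,s5}  [seen]
{s1,s2,s4,s5} --0--> {s0,s1,s2,s3,s4,s5}  [seen]
{s1,s2,s4,s5} --1--> {s0,s1,s2,s3,s4,s5}  [seen]
{s1,s2,s4,s5} --2--> {s0,s1,s2,s3,s4,s5}  [seen]
{s1,s2,s3,s4,s5} --0--> {s0,s1,s2,s3,s4,s5}  [seen]
{s1,s2,s3,s4,s5} --1--> {s0,s1,s2,s3,s4,s5}  [seen]
{s1,s2,s3,s4,s5} --2--> {s0,s1,s2,s3,s4,s5}  [seen]
{s2,s3,s4,s5} --0--> {s0,s1,s2,s4,s5}  [seen]
{s2,s3,s4,s5} --1--> {s0,s1,s2,s3,s4,s5}  [seen]
{s2,s3,s4,s5} --2--> {s0,s1,s2,s3,s4,s5}  [seen]
{s2,s4,s5} --0--> {s0,s1,s2,s4,s5}  [seen]
{s2,s4,s5} --1--> {s0,s1,s2,s3,s4,s5}  [seen]
{s2,s4,s5} --2--> {s0,s1,s3}  [new]
{s0,s1,s2,s4,s5} --0--> {s0,s1,s2,s3,s4,s5}  [seen]
{s0,s1,s2,s4,s5} --1--> {s0,s1,s2,s3,s4,s5}  [seen]
{s0,s1,s2,s4,s5} --2--> {s0,s1,s2,s3,s4,s5}  [seen]
{s0,s1,s3} --0--> {s0,s1,s2,s3,s4,s5}  [seen]
{s0,s1,s3} --1--> {s1,s2,s4,s5}  [seen]
{s0,s1,s3} --2--> {s0,s1,s2,s3,s4,s5}  [seen]
Reachable DFA states: {s0}, {s0,s1}, {s1}, {s1,s3}, {s0,s1,s2,s3,s4,s5}, {s1,s2,s4,s5}, {s1,s2,s3,s4,s5}, {s2,s3,s4,s5}, {s2,s4,s5}, {s0,s1,s2,s4,s5}, {s0,s1,s3}.

11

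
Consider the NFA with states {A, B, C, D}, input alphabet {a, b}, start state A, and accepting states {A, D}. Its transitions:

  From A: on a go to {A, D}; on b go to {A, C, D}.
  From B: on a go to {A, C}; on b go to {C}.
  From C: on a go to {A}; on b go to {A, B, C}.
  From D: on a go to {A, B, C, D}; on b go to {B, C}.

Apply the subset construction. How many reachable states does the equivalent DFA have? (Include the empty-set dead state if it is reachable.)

Start state of the DFA: {A}.
{A} --a--> {A, D}  [new]
{A} --b--> {A, C, D}  [new]
{A, D} --a--> {A, B, C, D}  [new]
{A, D} --b--> {A, B, C, D}  [seen]
{A, C, D} --a--> {A, B, C, D}  [seen]
{A, C, D} --b--> {A, B, C, D}  [seen]
{A, B, C, D} --a--> {A, B, C, D}  [seen]
{A, B, C, D} --b--> {A, B, C, D}  [seen]
Reachable DFA states: {A}, {A, D}, {A, C, D}, {A, B, C, D}.

4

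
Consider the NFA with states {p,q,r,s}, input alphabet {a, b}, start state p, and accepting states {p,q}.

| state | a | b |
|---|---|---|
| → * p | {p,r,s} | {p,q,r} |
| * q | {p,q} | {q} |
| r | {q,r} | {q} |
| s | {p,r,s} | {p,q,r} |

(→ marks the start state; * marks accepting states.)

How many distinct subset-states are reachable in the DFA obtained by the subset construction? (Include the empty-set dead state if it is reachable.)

Start state of the DFA: {p}.
{p} --a--> {p,r,s}  [new]
{p} --b--> {p,q,r}  [new]
{p,r,s} --a--> {p,q,r,s}  [new]
{p,r,s} --b--> {p,q,r}  [seen]
{p,q,r} --a--> {p,q,r,s}  [seen]
{p,q,r} --b--> {p,q,r}  [seen]
{p,q,r,s} --a--> {p,q,r,s}  [seen]
{p,q,r,s} --b--> {p,q,r}  [seen]
Reachable DFA states: {p}, {p,r,s}, {p,q,r}, {p,q,r,s}.

4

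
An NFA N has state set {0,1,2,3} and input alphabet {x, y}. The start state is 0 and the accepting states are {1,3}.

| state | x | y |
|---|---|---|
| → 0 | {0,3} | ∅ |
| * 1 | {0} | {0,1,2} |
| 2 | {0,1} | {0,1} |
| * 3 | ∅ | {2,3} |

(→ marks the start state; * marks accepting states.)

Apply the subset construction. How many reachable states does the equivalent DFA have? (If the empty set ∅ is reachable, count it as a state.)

8

Start state of the DFA: {0}.
{0} --x--> {0,3}  [new]
{0} --y--> ∅  [new]
{0,3} --x--> {0,3}  [seen]
{0,3} --y--> {2,3}  [new]
∅ --x--> ∅  [seen]
∅ --y--> ∅  [seen]
{2,3} --x--> {0,1}  [new]
{2,3} --y--> {0,1,2,3}  [new]
{0,1} --x--> {0,3}  [seen]
{0,1} --y--> {0,1,2}  [new]
{0,1,2,3} --x--> {0,1,3}  [new]
{0,1,2,3} --y--> {0,1,2,3}  [seen]
{0,1,2} --x--> {0,1,3}  [seen]
{0,1,2} --y--> {0,1,2}  [seen]
{0,1,3} --x--> {0,3}  [seen]
{0,1,3} --y--> {0,1,2,3}  [seen]
Reachable DFA states: {0}, {0,3}, ∅, {2,3}, {0,1}, {0,1,2,3}, {0,1,2}, {0,1,3}.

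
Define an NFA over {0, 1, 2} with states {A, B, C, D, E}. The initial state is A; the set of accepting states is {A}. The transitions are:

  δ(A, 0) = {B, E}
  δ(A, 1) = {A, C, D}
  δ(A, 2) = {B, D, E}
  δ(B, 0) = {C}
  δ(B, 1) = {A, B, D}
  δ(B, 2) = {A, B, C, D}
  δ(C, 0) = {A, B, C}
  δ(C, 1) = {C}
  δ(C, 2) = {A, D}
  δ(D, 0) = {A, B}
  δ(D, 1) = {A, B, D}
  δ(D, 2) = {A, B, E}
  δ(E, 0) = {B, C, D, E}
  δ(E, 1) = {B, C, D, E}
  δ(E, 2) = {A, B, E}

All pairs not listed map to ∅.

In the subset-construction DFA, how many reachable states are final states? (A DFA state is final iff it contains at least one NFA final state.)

6

Start state of the DFA: {A}.
{A} --0--> {B, E}  [new]
{A} --1--> {A, C, D}  [new]
{A} --2--> {B, D, E}  [new]
{B, E} --0--> {B, C, D, E}  [new]
{B, E} --1--> {A, B, C, D, E}  [new]
{B, E} --2--> {A, B, C, D, E}  [seen]
{A, C, D} --0--> {A, B, C, E}  [new]
{A, C, D} --1--> {A, B, C, D}  [new]
{A, C, D} --2--> {A, B, D, E}  [new]
{B, D, E} --0--> {A, B, C, D, E}  [seen]
{B, D, E} --1--> {A, B, C, D, E}  [seen]
{B, D, E} --2--> {A, B, C, D, E}  [seen]
{B, C, D, E} --0--> {A, B, C, D, E}  [seen]
{B, C, D, E} --1--> {A, B, C, D, E}  [seen]
{B, C, D, E} --2--> {A, B, C, D, E}  [seen]
{A, B, C, D, E} --0--> {A, B, C, D, E}  [seen]
{A, B, C, D, E} --1--> {A, B, C, D, E}  [seen]
{A, B, C, D, E} --2--> {A, B, C, D, E}  [seen]
{A, B, C, E} --0--> {A, B, C, D, E}  [seen]
{A, B, C, E} --1--> {A, B, C, D, E}  [seen]
{A, B, C, E} --2--> {A, B, C, D, E}  [seen]
{A, B, C, D} --0--> {A, B, C, E}  [seen]
{A, B, C, D} --1--> {A, B, C, D}  [seen]
{A, B, C, D} --2--> {A, B, C, D, E}  [seen]
{A, B, D, E} --0--> {A, B, C, D, E}  [seen]
{A, B, D, E} --1--> {A, B, C, D, E}  [seen]
{A, B, D, E} --2--> {A, B, C, D, E}  [seen]
Reachable DFA states: {A}, {B, E}, {A, C, D}, {B, D, E}, {B, C, D, E}, {A, B, C, D, E}, {A, B, C, E}, {A, B, C, D}, {A, B, D, E}.
Accepting DFA states (contain an NFA accepting state): {A}, {A, C, D}, {A, B, C, D, E}, {A, B, C, E}, {A, B, C, D}, {A, B, D, E}.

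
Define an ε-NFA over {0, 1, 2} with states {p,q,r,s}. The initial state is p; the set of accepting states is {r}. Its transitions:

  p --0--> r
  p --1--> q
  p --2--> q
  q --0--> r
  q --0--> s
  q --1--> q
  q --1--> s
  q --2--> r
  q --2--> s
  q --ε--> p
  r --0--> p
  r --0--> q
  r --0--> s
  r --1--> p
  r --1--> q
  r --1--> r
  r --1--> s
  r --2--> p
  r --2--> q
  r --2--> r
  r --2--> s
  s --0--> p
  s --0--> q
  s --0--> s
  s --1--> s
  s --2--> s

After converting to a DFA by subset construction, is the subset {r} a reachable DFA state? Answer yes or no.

yes

Start state of the DFA: {p} (ε-closure of the NFA start).
{p} --0--> {r}  [new]
{p} --1--> {p,q}  [new]
{p} --2--> {p,q}  [seen]
{r} --0--> {p,q,s}  [new]
{r} --1--> {p,q,r,s}  [new]
{r} --2--> {p,q,r,s}  [seen]
{p,q} --0--> {r,s}  [new]
{p,q} --1--> {p,q,s}  [seen]
{p,q} --2--> {p,q,r,s}  [seen]
{p,q,s} --0--> {p,q,r,s}  [seen]
{p,q,s} --1--> {p,q,s}  [seen]
{p,q,s} --2--> {p,q,r,s}  [seen]
{p,q,r,s} --0--> {p,q,r,s}  [seen]
{p,q,r,s} --1--> {p,q,r,s}  [seen]
{p,q,r,s} --2--> {p,q,r,s}  [seen]
{r,s} --0--> {p,q,s}  [seen]
{r,s} --1--> {p,q,r,s}  [seen]
{r,s} --2--> {p,q,r,s}  [seen]
Reachable DFA states: {p}, {r}, {p,q}, {p,q,s}, {p,q,r,s}, {r,s}.
{r} is among them.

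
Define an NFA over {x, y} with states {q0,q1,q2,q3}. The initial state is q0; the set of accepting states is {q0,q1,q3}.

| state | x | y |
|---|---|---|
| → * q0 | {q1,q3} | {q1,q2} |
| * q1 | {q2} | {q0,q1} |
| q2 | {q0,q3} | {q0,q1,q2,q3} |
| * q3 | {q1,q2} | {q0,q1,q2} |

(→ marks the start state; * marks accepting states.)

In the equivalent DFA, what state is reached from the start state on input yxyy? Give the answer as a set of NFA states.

Start: {q0}.
δ(q0,y) = {q1,q2}.
Union: {q1,q2}.
After y: {q1,q2}.
δ(q1,x) = {q2}; δ(q2,x) = {q0,q3}.
Union: {q0,q2,q3}.
After x: {q0,q2,q3}.
δ(q0,y) = {q1,q2}; δ(q2,y) = {q0,q1,q2,q3}; δ(q3,y) = {q0,q1,q2}.
Union: {q0,q1,q2,q3}.
After y: {q0,q1,q2,q3}.
δ(q0,y) = {q1,q2}; δ(q1,y) = {q0,q1}; δ(q2,y) = {q0,q1,q2,q3}; δ(q3,y) = {q0,q1,q2}.
Union: {q0,q1,q2,q3}.
After y: {q0,q1,q2,q3}.

{q0,q1,q2,q3}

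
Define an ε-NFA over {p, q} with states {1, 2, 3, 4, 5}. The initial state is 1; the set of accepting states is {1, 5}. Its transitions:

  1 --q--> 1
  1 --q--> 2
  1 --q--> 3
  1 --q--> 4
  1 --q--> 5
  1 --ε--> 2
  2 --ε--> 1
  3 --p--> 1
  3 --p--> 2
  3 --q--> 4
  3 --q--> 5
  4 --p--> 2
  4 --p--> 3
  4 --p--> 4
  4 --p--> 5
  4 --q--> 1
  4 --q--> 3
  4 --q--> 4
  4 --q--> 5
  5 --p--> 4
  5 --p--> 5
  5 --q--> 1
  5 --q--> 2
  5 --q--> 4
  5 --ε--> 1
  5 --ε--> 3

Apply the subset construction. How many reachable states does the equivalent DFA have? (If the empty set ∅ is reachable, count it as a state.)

Start state of the DFA: {1, 2} (ε-closure of the NFA start).
{1, 2} --p--> ∅  [new]
{1, 2} --q--> {1, 2, 3, 4, 5}  [new]
∅ --p--> ∅  [seen]
∅ --q--> ∅  [seen]
{1, 2, 3, 4, 5} --p--> {1, 2, 3, 4, 5}  [seen]
{1, 2, 3, 4, 5} --q--> {1, 2, 3, 4, 5}  [seen]
Reachable DFA states: {1, 2}, ∅, {1, 2, 3, 4, 5}.

3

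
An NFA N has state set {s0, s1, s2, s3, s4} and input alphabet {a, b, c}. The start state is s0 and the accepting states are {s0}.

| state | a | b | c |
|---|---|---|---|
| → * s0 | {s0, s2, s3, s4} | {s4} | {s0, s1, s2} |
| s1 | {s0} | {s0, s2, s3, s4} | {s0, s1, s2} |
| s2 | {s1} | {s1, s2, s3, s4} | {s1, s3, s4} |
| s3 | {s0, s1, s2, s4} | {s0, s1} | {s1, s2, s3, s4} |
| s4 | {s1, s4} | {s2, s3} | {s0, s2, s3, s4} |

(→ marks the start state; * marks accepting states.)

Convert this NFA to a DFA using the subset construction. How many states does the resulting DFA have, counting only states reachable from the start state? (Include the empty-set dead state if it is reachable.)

Start state of the DFA: {s0}.
{s0} --a--> {s0, s2, s3, s4}  [new]
{s0} --b--> {s4}  [new]
{s0} --c--> {s0, s1, s2}  [new]
{s0, s2, s3, s4} --a--> {s0, s1, s2, s3, s4}  [new]
{s0, s2, s3, s4} --b--> {s0, s1, s2, s3, s4}  [seen]
{s0, s2, s3, s4} --c--> {s0, s1, s2, s3, s4}  [seen]
{s4} --a--> {s1, s4}  [new]
{s4} --b--> {s2, s3}  [new]
{s4} --c--> {s0, s2, s3, s4}  [seen]
{s0, s1, s2} --a--> {s0, s1, s2, s3, s4}  [seen]
{s0, s1, s2} --b--> {s0, s1, s2, s3, s4}  [seen]
{s0, s1, s2} --c--> {s0, s1, s2, s3, s4}  [seen]
{s0, s1, s2, s3, s4} --a--> {s0, s1, s2, s3, s4}  [seen]
{s0, s1, s2, s3, s4} --b--> {s0, s1, s2, s3, s4}  [seen]
{s0, s1, s2, s3, s4} --c--> {s0, s1, s2, s3, s4}  [seen]
{s1, s4} --a--> {s0, s1, s4}  [new]
{s1, s4} --b--> {s0, s2, s3, s4}  [seen]
{s1, s4} --c--> {s0, s1, s2, s3, s4}  [seen]
{s2, s3} --a--> {s0, s1, s2, s4}  [new]
{s2, s3} --b--> {s0, s1, s2, s3, s4}  [seen]
{s2, s3} --c--> {s1, s2, s3, s4}  [new]
{s0, s1, s4} --a--> {s0, s1, s2, s3, s4}  [seen]
{s0, s1, s4} --b--> {s0, s2, s3, s4}  [seen]
{s0, s1, s4} --c--> {s0, s1, s2, s3, s4}  [seen]
{s0, s1, s2, s4} --a--> {s0, s1, s2, s3, s4}  [seen]
{s0, s1, s2, s4} --b--> {s0, s1, s2, s3, s4}  [seen]
{s0, s1, s2, s4} --c--> {s0, s1, s2, s3, s4}  [seen]
{s1, s2, s3, s4} --a--> {s0, s1, s2, s4}  [seen]
{s1, s2, s3, s4} --b--> {s0, s1, s2, s3, s4}  [seen]
{s1, s2, s3, s4} --c--> {s0, s1, s2, s3, s4}  [seen]
Reachable DFA states: {s0}, {s0, s2, s3, s4}, {s4}, {s0, s1, s2}, {s0, s1, s2, s3, s4}, {s1, s4}, {s2, s3}, {s0, s1, s4}, {s0, s1, s2, s4}, {s1, s2, s3, s4}.

10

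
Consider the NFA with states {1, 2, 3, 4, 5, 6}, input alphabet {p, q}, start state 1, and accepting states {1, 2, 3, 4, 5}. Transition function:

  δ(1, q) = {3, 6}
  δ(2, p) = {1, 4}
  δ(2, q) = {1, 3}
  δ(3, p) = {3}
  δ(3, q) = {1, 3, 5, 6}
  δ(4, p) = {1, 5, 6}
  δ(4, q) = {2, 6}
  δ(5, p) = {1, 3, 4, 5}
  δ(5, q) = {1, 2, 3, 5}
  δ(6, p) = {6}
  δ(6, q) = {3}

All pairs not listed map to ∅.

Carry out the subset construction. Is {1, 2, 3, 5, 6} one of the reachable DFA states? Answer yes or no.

yes

Start state of the DFA: {1}.
{1} --p--> ∅  [new]
{1} --q--> {3, 6}  [new]
∅ --p--> ∅  [seen]
∅ --q--> ∅  [seen]
{3, 6} --p--> {3, 6}  [seen]
{3, 6} --q--> {1, 3, 5, 6}  [new]
{1, 3, 5, 6} --p--> {1, 3, 4, 5, 6}  [new]
{1, 3, 5, 6} --q--> {1, 2, 3, 5, 6}  [new]
{1, 3, 4, 5, 6} --p--> {1, 3, 4, 5, 6}  [seen]
{1, 3, 4, 5, 6} --q--> {1, 2, 3, 5, 6}  [seen]
{1, 2, 3, 5, 6} --p--> {1, 3, 4, 5, 6}  [seen]
{1, 2, 3, 5, 6} --q--> {1, 2, 3, 5, 6}  [seen]
Reachable DFA states: {1}, ∅, {3, 6}, {1, 3, 5, 6}, {1, 3, 4, 5, 6}, {1, 2, 3, 5, 6}.
{1, 2, 3, 5, 6} is among them.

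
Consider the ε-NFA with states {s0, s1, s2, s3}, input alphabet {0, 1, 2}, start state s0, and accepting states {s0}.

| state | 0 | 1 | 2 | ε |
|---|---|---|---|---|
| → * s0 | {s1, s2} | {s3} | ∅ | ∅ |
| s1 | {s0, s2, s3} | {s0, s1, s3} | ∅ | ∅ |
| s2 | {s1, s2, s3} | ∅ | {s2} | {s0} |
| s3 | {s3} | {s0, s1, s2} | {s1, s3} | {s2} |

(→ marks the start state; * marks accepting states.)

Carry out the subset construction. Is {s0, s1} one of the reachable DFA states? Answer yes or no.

Start state of the DFA: {s0} (ε-closure of the NFA start).
{s0} --0--> {s0, s1, s2}  [new]
{s0} --1--> {s0, s2, s3}  [new]
{s0} --2--> ∅  [new]
{s0, s1, s2} --0--> {s0, s1, s2, s3}  [new]
{s0, s1, s2} --1--> {s0, s1, s2, s3}  [seen]
{s0, s1, s2} --2--> {s0, s2}  [new]
{s0, s2, s3} --0--> {s0, s1, s2, s3}  [seen]
{s0, s2, s3} --1--> {s0, s1, s2, s3}  [seen]
{s0, s2, s3} --2--> {s0, s1, s2, s3}  [seen]
∅ --0--> ∅  [seen]
∅ --1--> ∅  [seen]
∅ --2--> ∅  [seen]
{s0, s1, s2, s3} --0--> {s0, s1, s2, s3}  [seen]
{s0, s1, s2, s3} --1--> {s0, s1, s2, s3}  [seen]
{s0, s1, s2, s3} --2--> {s0, s1, s2, s3}  [seen]
{s0, s2} --0--> {s0, s1, s2, s3}  [seen]
{s0, s2} --1--> {s0, s2, s3}  [seen]
{s0, s2} --2--> {s0, s2}  [seen]
Reachable DFA states: {s0}, {s0, s1, s2}, {s0, s2, s3}, ∅, {s0, s1, s2, s3}, {s0, s2}.
{s0, s1} is not among them.

no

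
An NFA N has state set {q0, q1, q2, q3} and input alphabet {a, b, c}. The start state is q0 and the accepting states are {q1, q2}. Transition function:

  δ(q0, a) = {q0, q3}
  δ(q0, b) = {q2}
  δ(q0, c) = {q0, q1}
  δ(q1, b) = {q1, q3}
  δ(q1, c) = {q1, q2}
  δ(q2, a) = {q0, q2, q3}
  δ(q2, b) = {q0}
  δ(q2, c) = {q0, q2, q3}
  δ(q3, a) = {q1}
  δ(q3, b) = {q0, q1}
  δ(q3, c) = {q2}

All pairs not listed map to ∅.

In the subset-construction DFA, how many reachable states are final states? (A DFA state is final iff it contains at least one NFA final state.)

7

Start state of the DFA: {q0}.
{q0} --a--> {q0, q3}  [new]
{q0} --b--> {q2}  [new]
{q0} --c--> {q0, q1}  [new]
{q0, q3} --a--> {q0, q1, q3}  [new]
{q0, q3} --b--> {q0, q1, q2}  [new]
{q0, q3} --c--> {q0, q1, q2}  [seen]
{q2} --a--> {q0, q2, q3}  [new]
{q2} --b--> {q0}  [seen]
{q2} --c--> {q0, q2, q3}  [seen]
{q0, q1} --a--> {q0, q3}  [seen]
{q0, q1} --b--> {q1, q2, q3}  [new]
{q0, q1} --c--> {q0, q1, q2}  [seen]
{q0, q1, q3} --a--> {q0, q1, q3}  [seen]
{q0, q1, q3} --b--> {q0, q1, q2, q3}  [new]
{q0, q1, q3} --c--> {q0, q1, q2}  [seen]
{q0, q1, q2} --a--> {q0, q2, q3}  [seen]
{q0, q1, q2} --b--> {q0, q1, q2, q3}  [seen]
{q0, q1, q2} --c--> {q0, q1, q2, q3}  [seen]
{q0, q2, q3} --a--> {q0, q1, q2, q3}  [seen]
{q0, q2, q3} --b--> {q0, q1, q2}  [seen]
{q0, q2, q3} --c--> {q0, q1, q2, q3}  [seen]
{q1, q2, q3} --a--> {q0, q1, q2, q3}  [seen]
{q1, q2, q3} --b--> {q0, q1, q3}  [seen]
{q1, q2, q3} --c--> {q0, q1, q2, q3}  [seen]
{q0, q1, q2, q3} --a--> {q0, q1, q2, q3}  [seen]
{q0, q1, q2, q3} --b--> {q0, q1, q2, q3}  [seen]
{q0, q1, q2, q3} --c--> {q0, q1, q2, q3}  [seen]
Reachable DFA states: {q0}, {q0, q3}, {q2}, {q0, q1}, {q0, q1, q3}, {q0, q1, q2}, {q0, q2, q3}, {q1, q2, q3}, {q0, q1, q2, q3}.
Accepting DFA states (contain an NFA accepting state): {q2}, {q0, q1}, {q0, q1, q3}, {q0, q1, q2}, {q0, q2, q3}, {q1, q2, q3}, {q0, q1, q2, q3}.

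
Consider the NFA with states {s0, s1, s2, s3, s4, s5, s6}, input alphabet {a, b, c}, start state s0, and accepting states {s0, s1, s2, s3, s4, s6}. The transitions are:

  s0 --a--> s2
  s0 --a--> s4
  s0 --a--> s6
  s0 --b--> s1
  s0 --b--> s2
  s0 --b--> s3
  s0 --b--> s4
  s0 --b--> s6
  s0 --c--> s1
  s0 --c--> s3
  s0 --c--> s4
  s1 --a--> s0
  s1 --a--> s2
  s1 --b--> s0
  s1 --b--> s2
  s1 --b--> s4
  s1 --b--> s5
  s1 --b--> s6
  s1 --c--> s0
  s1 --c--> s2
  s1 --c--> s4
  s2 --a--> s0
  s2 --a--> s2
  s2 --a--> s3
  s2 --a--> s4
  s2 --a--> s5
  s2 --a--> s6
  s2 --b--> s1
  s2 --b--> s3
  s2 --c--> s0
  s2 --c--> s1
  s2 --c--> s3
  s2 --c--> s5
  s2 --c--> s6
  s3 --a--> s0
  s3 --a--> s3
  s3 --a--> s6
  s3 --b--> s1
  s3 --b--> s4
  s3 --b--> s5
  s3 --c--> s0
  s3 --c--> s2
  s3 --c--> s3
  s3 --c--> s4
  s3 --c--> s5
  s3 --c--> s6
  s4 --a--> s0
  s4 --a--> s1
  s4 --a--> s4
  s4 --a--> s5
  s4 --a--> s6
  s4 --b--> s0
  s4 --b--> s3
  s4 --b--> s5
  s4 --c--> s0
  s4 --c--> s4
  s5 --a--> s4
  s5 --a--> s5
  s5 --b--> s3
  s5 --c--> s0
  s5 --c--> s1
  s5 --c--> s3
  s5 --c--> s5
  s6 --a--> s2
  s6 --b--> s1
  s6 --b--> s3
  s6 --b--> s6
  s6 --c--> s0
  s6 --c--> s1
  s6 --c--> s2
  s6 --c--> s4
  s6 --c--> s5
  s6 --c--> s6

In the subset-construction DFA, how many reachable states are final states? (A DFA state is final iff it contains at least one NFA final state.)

7

Start state of the DFA: {s0}.
{s0} --a--> {s2, s4, s6}  [new]
{s0} --b--> {s1, s2, s3, s4, s6}  [new]
{s0} --c--> {s1, s3, s4}  [new]
{s2, s4, s6} --a--> {s0, s1, s2, s3, s4, s5, s6}  [new]
{s2, s4, s6} --b--> {s0, s1, s3, s5, s6}  [new]
{s2, s4, s6} --c--> {s0, s1, s2, s3, s4, s5, s6}  [seen]
{s1, s2, s3, s4, s6} --a--> {s0, s1, s2, s3, s4, s5, s6}  [seen]
{s1, s2, s3, s4, s6} --b--> {s0, s1, s2, s3, s4, s5, s6}  [seen]
{s1, s2, s3, s4, s6} --c--> {s0, s1, s2, s3, s4, s5, s6}  [seen]
{s1, s3, s4} --a--> {s0, s1, s2, s3, s4, s5, s6}  [seen]
{s1, s3, s4} --b--> {s0, s1, s2, s3, s4, s5, s6}  [seen]
{s1, s3, s4} --c--> {s0, s2, s3, s4, s5, s6}  [new]
{s0, s1, s2, s3, s4, s5, s6} --a--> {s0, s1, s2, s3, s4, s5, s6}  [seen]
{s0, s1, s2, s3, s4, s5, s6} --b--> {s0, s1, s2, s3, s4, s5, s6}  [seen]
{s0, s1, s2, s3, s4, s5, s6} --c--> {s0, s1, s2, s3, s4, s5, s6}  [seen]
{s0, s1, s3, s5, s6} --a--> {s0, s2, s3, s4, s5, s6}  [seen]
{s0, s1, s3, s5, s6} --b--> {s0, s1, s2, s3, s4, s5, s6}  [seen]
{s0, s1, s3, s5, s6} --c--> {s0, s1, s2, s3, s4, s5, s6}  [seen]
{s0, s2, s3, s4, s5, s6} --a--> {s0, s1, s2, s3, s4, s5, s6}  [seen]
{s0, s2, s3, s4, s5, s6} --b--> {s0, s1, s2, s3, s4, s5, s6}  [seen]
{s0, s2, s3, s4, s5, s6} --c--> {s0, s1, s2, s3, s4, s5, s6}  [seen]
Reachable DFA states: {s0}, {s2, s4, s6}, {s1, s2, s3, s4, s6}, {s1, s3, s4}, {s0, s1, s2, s3, s4, s5, s6}, {s0, s1, s3, s5, s6}, {s0, s2, s3, s4, s5, s6}.
Accepting DFA states (contain an NFA accepting state): {s0}, {s2, s4, s6}, {s1, s2, s3, s4, s6}, {s1, s3, s4}, {s0, s1, s2, s3, s4, s5, s6}, {s0, s1, s3, s5, s6}, {s0, s2, s3, s4, s5, s6}.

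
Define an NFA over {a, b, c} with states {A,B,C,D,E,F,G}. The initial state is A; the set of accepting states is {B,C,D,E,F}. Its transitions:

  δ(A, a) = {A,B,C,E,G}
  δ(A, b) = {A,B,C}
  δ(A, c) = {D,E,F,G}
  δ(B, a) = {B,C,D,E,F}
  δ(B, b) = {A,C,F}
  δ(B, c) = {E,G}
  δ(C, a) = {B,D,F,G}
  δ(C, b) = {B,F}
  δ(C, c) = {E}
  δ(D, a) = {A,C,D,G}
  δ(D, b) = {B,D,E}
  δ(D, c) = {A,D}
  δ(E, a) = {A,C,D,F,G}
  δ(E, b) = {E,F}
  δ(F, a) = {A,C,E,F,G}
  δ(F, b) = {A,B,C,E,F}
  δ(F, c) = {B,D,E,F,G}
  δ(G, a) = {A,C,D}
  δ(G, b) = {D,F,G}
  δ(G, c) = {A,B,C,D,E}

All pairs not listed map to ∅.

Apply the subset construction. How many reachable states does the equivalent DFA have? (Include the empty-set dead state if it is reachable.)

9

Start state of the DFA: {A}.
{A} --a--> {A,B,C,E,G}  [new]
{A} --b--> {A,B,C}  [new]
{A} --c--> {D,E,F,G}  [new]
{A,B,C,E,G} --a--> {A,B,C,D,E,F,G}  [new]
{A,B,C,E,G} --b--> {A,B,C,D,E,F,G}  [seen]
{A,B,C,E,G} --c--> {A,B,C,D,E,F,G}  [seen]
{A,B,C} --a--> {A,B,C,D,E,F,G}  [seen]
{A,B,C} --b--> {A,B,C,F}  [new]
{A,B,C} --c--> {D,E,F,G}  [seen]
{D,E,F,G} --a--> {A,C,D,E,F,G}  [new]
{D,E,F,G} --b--> {A,B,C,D,E,F,G}  [seen]
{D,E,F,G} --c--> {A,B,C,D,E,F,G}  [seen]
{A,B,C,D,E,F,G} --a--> {A,B,C,D,E,F,G}  [seen]
{A,B,C,D,E,F,G} --b--> {A,B,C,D,E,F,G}  [seen]
{A,B,C,D,E,F,G} --c--> {A,B,C,D,E,F,G}  [seen]
{A,B,C,F} --a--> {A,B,C,D,E,F,G}  [seen]
{A,B,C,F} --b--> {A,B,C,E,F}  [new]
{A,B,C,F} --c--> {B,D,E,F,G}  [new]
{A,C,D,E,F,G} --a--> {A,B,C,D,E,F,G}  [seen]
{A,C,D,E,F,G} --b--> {A,B,C,D,E,F,G}  [seen]
{A,C,D,E,F,G} --c--> {A,B,C,D,E,F,G}  [seen]
{A,B,C,E,F} --a--> {A,B,C,D,E,F,G}  [seen]
{A,B,C,E,F} --b--> {A,B,C,E,F}  [seen]
{A,B,C,E,F} --c--> {B,D,E,F,G}  [seen]
{B,D,E,F,G} --a--> {A,B,C,D,E,F,G}  [seen]
{B,D,E,F,G} --b--> {A,B,C,D,E,F,G}  [seen]
{B,D,E,F,G} --c--> {A,B,C,D,E,F,G}  [seen]
Reachable DFA states: {A}, {A,B,C,E,G}, {A,B,C}, {D,E,F,G}, {A,B,C,D,E,F,G}, {A,B,C,F}, {A,C,D,E,F,G}, {A,B,C,E,F}, {B,D,E,F,G}.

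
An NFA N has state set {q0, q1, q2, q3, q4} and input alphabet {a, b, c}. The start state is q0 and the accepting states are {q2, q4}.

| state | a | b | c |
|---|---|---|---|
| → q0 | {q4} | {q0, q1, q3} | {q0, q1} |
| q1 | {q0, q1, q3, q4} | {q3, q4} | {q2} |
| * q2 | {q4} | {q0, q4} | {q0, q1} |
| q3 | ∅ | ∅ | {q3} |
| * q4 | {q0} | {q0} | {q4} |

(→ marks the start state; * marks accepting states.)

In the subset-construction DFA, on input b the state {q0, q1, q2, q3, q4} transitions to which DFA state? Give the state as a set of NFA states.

{q0, q1, q3, q4}

δ(q0,b) = {q0, q1, q3}; δ(q1,b) = {q3, q4}; δ(q2,b) = {q0, q4}; δ(q3,b) = ∅; δ(q4,b) = {q0}.
Union: {q0, q1, q3, q4}.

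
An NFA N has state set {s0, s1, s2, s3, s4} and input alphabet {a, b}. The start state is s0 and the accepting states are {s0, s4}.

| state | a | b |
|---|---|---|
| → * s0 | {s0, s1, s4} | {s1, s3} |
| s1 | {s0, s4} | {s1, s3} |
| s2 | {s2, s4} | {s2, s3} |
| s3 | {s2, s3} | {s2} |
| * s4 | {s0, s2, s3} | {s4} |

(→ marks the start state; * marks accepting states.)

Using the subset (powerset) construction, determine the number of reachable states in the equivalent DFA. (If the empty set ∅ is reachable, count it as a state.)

8

Start state of the DFA: {s0}.
{s0} --a--> {s0, s1, s4}  [new]
{s0} --b--> {s1, s3}  [new]
{s0, s1, s4} --a--> {s0, s1, s2, s3, s4}  [new]
{s0, s1, s4} --b--> {s1, s3, s4}  [new]
{s1, s3} --a--> {s0, s2, s3, s4}  [new]
{s1, s3} --b--> {s1, s2, s3}  [new]
{s0, s1, s2, s3, s4} --a--> {s0, s1, s2, s3, s4}  [seen]
{s0, s1, s2, s3, s4} --b--> {s1, s2, s3, s4}  [new]
{s1, s3, s4} --a--> {s0, s2, s3, s4}  [seen]
{s1, s3, s4} --b--> {s1, s2, s3, s4}  [seen]
{s0, s2, s3, s4} --a--> {s0, s1, s2, s3, s4}  [seen]
{s0, s2, s3, s4} --b--> {s1, s2, s3, s4}  [seen]
{s1, s2, s3} --a--> {s0, s2, s3, s4}  [seen]
{s1, s2, s3} --b--> {s1, s2, s3}  [seen]
{s1, s2, s3, s4} --a--> {s0, s2, s3, s4}  [seen]
{s1, s2, s3, s4} --b--> {s1, s2, s3, s4}  [seen]
Reachable DFA states: {s0}, {s0, s1, s4}, {s1, s3}, {s0, s1, s2, s3, s4}, {s1, s3, s4}, {s0, s2, s3, s4}, {s1, s2, s3}, {s1, s2, s3, s4}.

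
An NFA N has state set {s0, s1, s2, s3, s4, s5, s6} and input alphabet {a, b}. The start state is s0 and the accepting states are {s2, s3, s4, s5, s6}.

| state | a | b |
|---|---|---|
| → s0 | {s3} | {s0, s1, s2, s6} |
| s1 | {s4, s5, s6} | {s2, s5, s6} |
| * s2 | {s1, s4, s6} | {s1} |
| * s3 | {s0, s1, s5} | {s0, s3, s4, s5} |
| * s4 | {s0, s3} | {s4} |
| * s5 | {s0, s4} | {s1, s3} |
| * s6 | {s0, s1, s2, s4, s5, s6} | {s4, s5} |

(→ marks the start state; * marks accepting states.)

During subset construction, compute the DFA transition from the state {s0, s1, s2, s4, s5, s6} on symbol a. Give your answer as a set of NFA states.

{s0, s1, s2, s3, s4, s5, s6}

δ(s0,a) = {s3}; δ(s1,a) = {s4, s5, s6}; δ(s2,a) = {s1, s4, s6}; δ(s4,a) = {s0, s3}; δ(s5,a) = {s0, s4}; δ(s6,a) = {s0, s1, s2, s4, s5, s6}.
Union: {s0, s1, s2, s3, s4, s5, s6}.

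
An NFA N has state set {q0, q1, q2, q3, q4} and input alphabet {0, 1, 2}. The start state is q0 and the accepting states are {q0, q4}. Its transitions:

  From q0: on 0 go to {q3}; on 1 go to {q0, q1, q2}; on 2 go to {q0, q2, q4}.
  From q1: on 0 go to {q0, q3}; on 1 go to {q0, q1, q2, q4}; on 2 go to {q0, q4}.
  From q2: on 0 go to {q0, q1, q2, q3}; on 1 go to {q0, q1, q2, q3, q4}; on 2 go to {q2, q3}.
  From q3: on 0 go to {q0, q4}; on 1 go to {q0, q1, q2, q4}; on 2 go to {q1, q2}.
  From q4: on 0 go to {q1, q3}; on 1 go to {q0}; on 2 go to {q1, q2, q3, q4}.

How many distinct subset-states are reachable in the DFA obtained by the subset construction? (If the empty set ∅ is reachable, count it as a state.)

13

Start state of the DFA: {q0}.
{q0} --0--> {q3}  [new]
{q0} --1--> {q0, q1, q2}  [new]
{q0} --2--> {q0, q2, q4}  [new]
{q3} --0--> {q0, q4}  [new]
{q3} --1--> {q0, q1, q2, q4}  [new]
{q3} --2--> {q1, q2}  [new]
{q0, q1, q2} --0--> {q0, q1, q2, q3}  [new]
{q0, q1, q2} --1--> {q0, q1, q2, q3, q4}  [new]
{q0, q1, q2} --2--> {q0, q2, q3, q4}  [new]
{q0, q2, q4} --0--> {q0, q1, q2, q3}  [seen]
{q0, q2, q4} --1--> {q0, q1, q2, q3, q4}  [seen]
{q0, q2, q4} --2--> {q0, q1, q2, q3, q4}  [seen]
{q0, q4} --0--> {q1, q3}  [new]
{q0, q4} --1--> {q0, q1, q2}  [seen]
{q0, q4} --2--> {q0, q1, q2, q3, q4}  [seen]
{q0, q1, q2, q4} --0--> {q0, q1, q2, q3}  [seen]
{q0, q1, q2, q4} --1--> {q0, q1, q2, q3, q4}  [seen]
{q0, q1, q2, q4} --2--> {q0, q1, q2, q3, q4}  [seen]
{q1, q2} --0--> {q0, q1, q2, q3}  [seen]
{q1, q2} --1--> {q0, q1, q2, q3, q4}  [seen]
{q1, q2} --2--> {q0, q2, q3, q4}  [seen]
{q0, q1, q2, q3} --0--> {q0, q1, q2, q3, q4}  [seen]
{q0, q1, q2, q3} --1--> {q0, q1, q2, q3, q4}  [seen]
{q0, q1, q2, q3} --2--> {q0, q1, q2, q3, q4}  [seen]
{q0, q1, q2, q3, q4} --0--> {q0, q1, q2, q3, q4}  [seen]
{q0, q1, q2, q3, q4} --1--> {q0, q1, q2, q3, q4}  [seen]
{q0, q1, q2, q3, q4} --2--> {q0, q1, q2, q3, q4}  [seen]
{q0, q2, q3, q4} --0--> {q0, q1, q2, q3, q4}  [seen]
{q0, q2, q3, q4} --1--> {q0, q1, q2, q3, q4}  [seen]
{q0, q2, q3, q4} --2--> {q0, q1, q2, q3, q4}  [seen]
{q1, q3} --0--> {q0, q3, q4}  [new]
{q1, q3} --1--> {q0, q1, q2, q4}  [seen]
{q1, q3} --2--> {q0, q1, q2, q4}  [seen]
{q0, q3, q4} --0--> {q0, q1, q3, q4}  [new]
{q0, q3, q4} --1--> {q0, q1, q2, q4}  [seen]
{q0, q3, q4} --2--> {q0, q1, q2, q3, q4}  [seen]
{q0, q1, q3, q4} --0--> {q0, q1, q3, q4}  [seen]
{q0, q1, q3, q4} --1--> {q0, q1, q2, q4}  [seen]
{q0, q1, q3, q4} --2--> {q0, q1, q2, q3, q4}  [seen]
Reachable DFA states: {q0}, {q3}, {q0, q1, q2}, {q0, q2, q4}, {q0, q4}, {q0, q1, q2, q4}, {q1, q2}, {q0, q1, q2, q3}, {q0, q1, q2, q3, q4}, {q0, q2, q3, q4}, {q1, q3}, {q0, q3, q4}, {q0, q1, q3, q4}.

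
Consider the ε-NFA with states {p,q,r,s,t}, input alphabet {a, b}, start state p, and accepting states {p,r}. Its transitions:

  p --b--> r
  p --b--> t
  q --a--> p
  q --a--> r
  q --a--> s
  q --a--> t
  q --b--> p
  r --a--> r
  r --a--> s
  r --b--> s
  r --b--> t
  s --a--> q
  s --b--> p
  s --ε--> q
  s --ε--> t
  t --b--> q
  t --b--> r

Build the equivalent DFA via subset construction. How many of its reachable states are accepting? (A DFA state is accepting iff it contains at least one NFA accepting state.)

Start state of the DFA: {p} (ε-closure of the NFA start).
{p} --a--> ∅  [new]
{p} --b--> {r,t}  [new]
∅ --a--> ∅  [seen]
∅ --b--> ∅  [seen]
{r,t} --a--> {q,r,s,t}  [new]
{r,t} --b--> {q,r,s,t}  [seen]
{q,r,s,t} --a--> {p,q,r,s,t}  [new]
{q,r,s,t} --b--> {p,q,r,s,t}  [seen]
{p,q,r,s,t} --a--> {p,q,r,s,t}  [seen]
{p,q,r,s,t} --b--> {p,q,r,s,t}  [seen]
Reachable DFA states: {p}, ∅, {r,t}, {q,r,s,t}, {p,q,r,s,t}.
Accepting DFA states (contain an NFA accepting state): {p}, {r,t}, {q,r,s,t}, {p,q,r,s,t}.

4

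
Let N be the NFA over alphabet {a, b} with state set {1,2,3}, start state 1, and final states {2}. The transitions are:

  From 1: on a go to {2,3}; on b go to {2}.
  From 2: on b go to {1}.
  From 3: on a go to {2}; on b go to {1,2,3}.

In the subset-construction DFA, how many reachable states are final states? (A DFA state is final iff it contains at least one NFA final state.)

Start state of the DFA: {1}.
{1} --a--> {2,3}  [new]
{1} --b--> {2}  [new]
{2,3} --a--> {2}  [seen]
{2,3} --b--> {1,2,3}  [new]
{2} --a--> ∅  [new]
{2} --b--> {1}  [seen]
{1,2,3} --a--> {2,3}  [seen]
{1,2,3} --b--> {1,2,3}  [seen]
∅ --a--> ∅  [seen]
∅ --b--> ∅  [seen]
Reachable DFA states: {1}, {2,3}, {2}, {1,2,3}, ∅.
Accepting DFA states (contain an NFA accepting state): {2,3}, {2}, {1,2,3}.

3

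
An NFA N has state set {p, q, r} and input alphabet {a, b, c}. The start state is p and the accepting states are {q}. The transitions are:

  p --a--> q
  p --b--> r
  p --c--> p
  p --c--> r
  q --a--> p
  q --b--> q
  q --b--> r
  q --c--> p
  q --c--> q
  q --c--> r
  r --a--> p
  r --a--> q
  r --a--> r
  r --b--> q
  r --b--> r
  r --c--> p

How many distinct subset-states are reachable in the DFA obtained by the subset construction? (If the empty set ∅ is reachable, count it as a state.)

6

Start state of the DFA: {p}.
{p} --a--> {q}  [new]
{p} --b--> {r}  [new]
{p} --c--> {p, r}  [new]
{q} --a--> {p}  [seen]
{q} --b--> {q, r}  [new]
{q} --c--> {p, q, r}  [new]
{r} --a--> {p, q, r}  [seen]
{r} --b--> {q, r}  [seen]
{r} --c--> {p}  [seen]
{p, r} --a--> {p, q, r}  [seen]
{p, r} --b--> {q, r}  [seen]
{p, r} --c--> {p, r}  [seen]
{q, r} --a--> {p, q, r}  [seen]
{q, r} --b--> {q, r}  [seen]
{q, r} --c--> {p, q, r}  [seen]
{p, q, r} --a--> {p, q, r}  [seen]
{p, q, r} --b--> {q, r}  [seen]
{p, q, r} --c--> {p, q, r}  [seen]
Reachable DFA states: {p}, {q}, {r}, {p, r}, {q, r}, {p, q, r}.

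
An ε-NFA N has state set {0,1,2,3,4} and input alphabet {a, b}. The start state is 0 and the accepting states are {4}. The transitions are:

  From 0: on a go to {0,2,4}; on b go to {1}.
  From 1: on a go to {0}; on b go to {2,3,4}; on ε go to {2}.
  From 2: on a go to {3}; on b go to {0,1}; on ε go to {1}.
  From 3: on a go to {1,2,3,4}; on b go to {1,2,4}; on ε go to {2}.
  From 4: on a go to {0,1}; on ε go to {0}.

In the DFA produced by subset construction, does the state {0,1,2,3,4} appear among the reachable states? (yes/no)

Start state of the DFA: {0} (ε-closure of the NFA start).
{0} --a--> {0,1,2,4}  [new]
{0} --b--> {1,2}  [new]
{0,1,2,4} --a--> {0,1,2,3,4}  [new]
{0,1,2,4} --b--> {0,1,2,3,4}  [seen]
{1,2} --a--> {0,1,2,3}  [new]
{1,2} --b--> {0,1,2,3,4}  [seen]
{0,1,2,3,4} --a--> {0,1,2,3,4}  [seen]
{0,1,2,3,4} --b--> {0,1,2,3,4}  [seen]
{0,1,2,3} --a--> {0,1,2,3,4}  [seen]
{0,1,2,3} --b--> {0,1,2,3,4}  [seen]
Reachable DFA states: {0}, {0,1,2,4}, {1,2}, {0,1,2,3,4}, {0,1,2,3}.
{0,1,2,3,4} is among them.

yes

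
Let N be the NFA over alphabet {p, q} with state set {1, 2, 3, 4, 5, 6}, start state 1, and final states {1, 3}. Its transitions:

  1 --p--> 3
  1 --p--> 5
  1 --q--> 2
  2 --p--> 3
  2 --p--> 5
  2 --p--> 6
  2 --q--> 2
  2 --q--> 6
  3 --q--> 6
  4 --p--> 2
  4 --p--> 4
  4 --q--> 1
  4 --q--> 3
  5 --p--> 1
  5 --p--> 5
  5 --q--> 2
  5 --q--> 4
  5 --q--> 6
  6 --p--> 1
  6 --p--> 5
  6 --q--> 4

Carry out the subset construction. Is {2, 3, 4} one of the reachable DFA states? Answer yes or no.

no

Start state of the DFA: {1}.
{1} --p--> {3, 5}  [new]
{1} --q--> {2}  [new]
{3, 5} --p--> {1, 5}  [new]
{3, 5} --q--> {2, 4, 6}  [new]
{2} --p--> {3, 5, 6}  [new]
{2} --q--> {2, 6}  [new]
{1, 5} --p--> {1, 3, 5}  [new]
{1, 5} --q--> {2, 4, 6}  [seen]
{2, 4, 6} --p--> {1, 2, 3, 4, 5, 6}  [new]
{2, 4, 6} --q--> {1, 2, 3, 4, 6}  [new]
{3, 5, 6} --p--> {1, 5}  [seen]
{3, 5, 6} --q--> {2, 4, 6}  [seen]
{2, 6} --p--> {1, 3, 5, 6}  [new]
{2, 6} --q--> {2, 4, 6}  [seen]
{1, 3, 5} --p--> {1, 3, 5}  [seen]
{1, 3, 5} --q--> {2, 4, 6}  [seen]
{1, 2, 3, 4, 5, 6} --p--> {1, 2, 3, 4, 5, 6}  [seen]
{1, 2, 3, 4, 5, 6} --q--> {1, 2, 3, 4, 6}  [seen]
{1, 2, 3, 4, 6} --p--> {1, 2, 3, 4, 5, 6}  [seen]
{1, 2, 3, 4, 6} --q--> {1, 2, 3, 4, 6}  [seen]
{1, 3, 5, 6} --p--> {1, 3, 5}  [seen]
{1, 3, 5, 6} --q--> {2, 4, 6}  [seen]
Reachable DFA states: {1}, {3, 5}, {2}, {1, 5}, {2, 4, 6}, {3, 5, 6}, {2, 6}, {1, 3, 5}, {1, 2, 3, 4, 5, 6}, {1, 2, 3, 4, 6}, {1, 3, 5, 6}.
{2, 3, 4} is not among them.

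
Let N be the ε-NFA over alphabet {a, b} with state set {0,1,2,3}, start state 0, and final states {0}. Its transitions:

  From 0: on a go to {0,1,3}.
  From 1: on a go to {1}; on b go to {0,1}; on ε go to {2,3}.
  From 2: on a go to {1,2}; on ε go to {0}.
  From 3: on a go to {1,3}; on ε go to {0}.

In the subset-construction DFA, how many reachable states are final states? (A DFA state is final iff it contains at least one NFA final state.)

Start state of the DFA: {0} (ε-closure of the NFA start).
{0} --a--> {0,1,2,3}  [new]
{0} --b--> ∅  [new]
{0,1,2,3} --a--> {0,1,2,3}  [seen]
{0,1,2,3} --b--> {0,1,2,3}  [seen]
∅ --a--> ∅  [seen]
∅ --b--> ∅  [seen]
Reachable DFA states: {0}, {0,1,2,3}, ∅.
Accepting DFA states (contain an NFA accepting state): {0}, {0,1,2,3}.

2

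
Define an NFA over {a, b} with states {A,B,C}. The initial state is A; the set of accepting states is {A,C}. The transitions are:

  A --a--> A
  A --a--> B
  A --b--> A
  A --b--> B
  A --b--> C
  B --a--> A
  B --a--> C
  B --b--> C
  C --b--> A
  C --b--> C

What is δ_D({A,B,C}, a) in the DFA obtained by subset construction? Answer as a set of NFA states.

δ(A,a) = {A,B}; δ(B,a) = {A,C}; δ(C,a) = ∅.
Union: {A,B,C}.

{A,B,C}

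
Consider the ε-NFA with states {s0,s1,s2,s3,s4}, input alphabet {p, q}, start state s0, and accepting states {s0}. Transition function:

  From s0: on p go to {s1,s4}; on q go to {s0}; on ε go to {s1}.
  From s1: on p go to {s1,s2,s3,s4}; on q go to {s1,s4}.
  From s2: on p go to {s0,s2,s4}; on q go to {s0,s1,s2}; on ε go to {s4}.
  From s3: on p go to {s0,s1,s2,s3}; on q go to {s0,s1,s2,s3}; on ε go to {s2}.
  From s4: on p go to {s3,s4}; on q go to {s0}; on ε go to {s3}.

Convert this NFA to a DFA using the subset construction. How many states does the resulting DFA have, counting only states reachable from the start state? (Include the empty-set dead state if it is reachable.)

Start state of the DFA: {s0,s1} (ε-closure of the NFA start).
{s0,s1} --p--> {s1,s2,s3,s4}  [new]
{s0,s1} --q--> {s0,s1,s2,s3,s4}  [new]
{s1,s2,s3,s4} --p--> {s0,s1,s2,s3,s4}  [seen]
{s1,s2,s3,s4} --q--> {s0,s1,s2,s3,s4}  [seen]
{s0,s1,s2,s3,s4} --p--> {s0,s1,s2,s3,s4}  [seen]
{s0,s1,s2,s3,s4} --q--> {s0,s1,s2,s3,s4}  [seen]
Reachable DFA states: {s0,s1}, {s1,s2,s3,s4}, {s0,s1,s2,s3,s4}.

3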